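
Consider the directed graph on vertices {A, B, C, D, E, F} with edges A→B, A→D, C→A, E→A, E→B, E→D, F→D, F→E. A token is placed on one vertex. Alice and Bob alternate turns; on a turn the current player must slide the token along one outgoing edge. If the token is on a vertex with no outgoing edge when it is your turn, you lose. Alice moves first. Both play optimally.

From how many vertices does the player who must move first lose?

Build the W/L table. Terminal = L. A non-terminal position is W if it has a move to some L; otherwise it is L.
Every edge goes from a vertex to one that appears earlier in the order D, B, A, E, C, F, so processing vertices in that order labels each vertex after all of its successors.
D: no outgoing edge → L
B: no outgoing edge → L
A: W (go to B, an L position)
E: W (go to B, an L position)
C: L (sole option A(W) is W)
F: W (go to D, an L position)
The L vertices are B, C, D; that is 3 in all.

3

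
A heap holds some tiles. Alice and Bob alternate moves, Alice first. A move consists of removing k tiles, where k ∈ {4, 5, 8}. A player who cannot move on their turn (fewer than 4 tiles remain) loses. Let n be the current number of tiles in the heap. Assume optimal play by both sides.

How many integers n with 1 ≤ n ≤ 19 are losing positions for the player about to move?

7

Compute win/loss labels from the base case upward. A position with no move is L. Any other position is W if it can reach an L in one move, else L.
n=0: no move → L
n=1: no move → L
n=2: no move → L
n=3: no move → L
n=4: W (go to 0, an L position)
n=5: W (go to 1, an L position)
n=6: W (go to 2, an L position)
n=7: W (go to 3, an L position)
n=8: W (go to 3, an L position)
n=9: W (go to 1, an L position)
n=10: W (go to 2, an L position)
n=11: W (go to 3, an L position)
n=12: L (options 8(W), 7(W), 4(W) are all W)
n=13: L (options 9(W), 8(W), 5(W) are all W)
n=14: L (options 10(W), 9(W), 6(W) are all W)
n=15: L (options 11(W), 10(W), 7(W) are all W)
n=16: W (go to 12, an L position)
n=17: W (go to 13, an L position)
n=18: W (go to 14, an L position)
n=19: W (go to 15, an L position)
L entries with 1 ≤ n ≤ 19 (n=0 is outside the asked range and is not counted): n = 1, 2, 3, 12, 13, 14, 15; that makes 7.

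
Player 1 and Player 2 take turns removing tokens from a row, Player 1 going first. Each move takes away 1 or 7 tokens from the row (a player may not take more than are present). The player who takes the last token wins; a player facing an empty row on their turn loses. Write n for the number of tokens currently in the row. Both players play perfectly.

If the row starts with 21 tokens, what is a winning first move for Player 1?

Remove 1, leaving 20.

Build the W/L table. Terminal = L. A non-terminal position is W if it has a move to some L; otherwise it is L.
n=0: no move → L
n=1: can move to 0, which is L ⇒ W
n=2: the only move is to 1(W), a W ⇒ L
n=3: can move to 2, which is L ⇒ W
n=4: the only move is to 3(W), a W ⇒ L
n=5: can move to 4, which is L ⇒ W
n=6: the only move is to 5(W), a W ⇒ L
n=7: can move to 6, which is L ⇒ W
n=8: moves to 7(W), 1(W); every one is W ⇒ L
n=9: can move to 8, which is L ⇒ W
n=10: moves to 9(W), 3(W); every one is W ⇒ L
n=11: can move to 10, which is L ⇒ W
n=12: moves to 11(W), 5(W); every one is W ⇒ L
n=13: can move to 12, which is L ⇒ W
n=14: moves to 13(W), 7(W); every one is W ⇒ L
n=15: can move to 14, which is L ⇒ W
n=16: moves to 15(W), 9(W); every one is W ⇒ L
n=17: can move to 16, which is L ⇒ W
n=18: moves to 17(W), 11(W); every one is W ⇒ L
n=19: can move to 18, which is L ⇒ W
n=20: moves to 19(W), 13(W); every one is W ⇒ L
n=21: can move to 20, which is L ⇒ W
From 21, the L positions reachable in one move are: 20, 14. Any move reaching one of these is winning.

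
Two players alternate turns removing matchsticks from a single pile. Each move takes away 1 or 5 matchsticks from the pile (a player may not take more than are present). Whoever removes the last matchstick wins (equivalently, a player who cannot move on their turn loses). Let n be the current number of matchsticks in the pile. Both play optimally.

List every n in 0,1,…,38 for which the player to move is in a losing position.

Use the standard recursion: the mover loses at a terminal position; elsewhere, the mover wins exactly when some move hands the opponent an L position.
n=0: no move → L
n=1: reaches L-position 0 → W
n=2: only reaches 1(W), which is W → L
n=3: reaches L-position 2 → W
n=4: only reaches 3(W), which is W → L
n=5: reaches L-position 4 → W
n=6: only reaches 5(W), 1(W), all W → L
n=7: reaches L-position 6 → W
n=8: only reaches 7(W), 3(W), all W → L
n=9: reaches L-position 8 → W
n=10: only reaches 9(W), 5(W), all W → L
n=11: reaches L-position 10 → W
n=12: only reaches 11(W), 7(W), all W → L
n=13: reaches L-position 12 → W
n=14: only reaches 13(W), 9(W), all W → L
n=15: reaches L-position 14 → W
n=16: only reaches 15(W), 11(W), all W → L
n=17: reaches L-position 16 → W
n=18: only reaches 17(W), 13(W), all W → L
n=19: reaches L-position 18 → W
n=20: only reaches 19(W), 15(W), all W → L
n=21: reaches L-position 20 → W
n=22: only reaches 21(W), 17(W), all W → L
n=23: reaches L-position 22 → W
n=24: only reaches 23(W), 19(W), all W → L
n=25: reaches L-position 24 → W
n=26: only reaches 25(W), 21(W), all W → L
n=27: reaches L-position 26 → W
n=28: only reaches 27(W), 23(W), all W → L
n=29: reaches L-position 28 → W
n=30: only reaches 29(W), 25(W), all W → L
n=31: reaches L-position 30 → W
n=32: only reaches 31(W), 27(W), all W → L
n=33: reaches L-position 32 → W
n=34: only reaches 33(W), 29(W), all W → L
n=35: reaches L-position 34 → W
n=36: only reaches 35(W), 31(W), all W → L
n=37: reaches L-position 36 → W
n=38: only reaches 37(W), 33(W), all W → L
Reading off the rows marked L gives the requested list; there are 20 such values of n.

0, 2, 4, 6, 8, 10, 12, 14, 16, 18, 20, 22, 24, 26, 28, 30, 32, 34, 36, 38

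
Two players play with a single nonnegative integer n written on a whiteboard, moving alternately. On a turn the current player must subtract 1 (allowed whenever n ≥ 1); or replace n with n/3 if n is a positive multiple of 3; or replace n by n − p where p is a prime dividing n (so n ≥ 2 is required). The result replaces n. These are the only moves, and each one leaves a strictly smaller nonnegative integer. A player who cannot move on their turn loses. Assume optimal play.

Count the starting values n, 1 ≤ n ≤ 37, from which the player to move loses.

9

Positions with no move are L. A position that does have a move is losing for the player to move precisely when every available move leads to a winning position for the opponent. Fill in the labels:
n=0: no move → L
n=1: →0(L), so W
n=2: →0(L), so W
n=3: →0(L), so W
n=4: →2(W), 3(W) — all W, so L
n=5: →0(L), so W
n=6: →4(L), so W
n=7: →0(L), so W
n=8: →6(W), 7(W) — all W, so L
n=9: →8(L), so W
n=10: →8(L), so W
n=11: →0(L), so W
n=12: →4(L), so W
n=13: →0(L), so W
n=14: →7(W), 12(W), 13(W) — all W, so L
n=15: →14(L), so W
n=16: →14(L), so W
n=17: →0(L), so W
n=18: →6(W), 15(W), 16(W), 17(W) — all W, so L
n=19: →0(L), so W
n=20: →18(L), so W
n=21: →14(L), so W
n=22: →11(W), 20(W), 21(W) — all W, so L
n=23: →0(L), so W
n=24: →8(L), so W
n=25: →20(W), 24(W) — all W, so L
n=26: →25(L), so W
n=27: →9(W), 24(W), 26(W) — all W, so L
n=28: →27(L), so W
n=29: →0(L), so W
n=30: →25(L), so W
n=31: →0(L), so W
n=32: →30(W), 31(W) — all W, so L
n=33: →22(L), so W
n=34: →32(L), so W
n=35: →28(W), 30(W), 34(W) — all W, so L
n=36: →35(L), so W
n=37: →0(L), so W
L entries with 1 ≤ n ≤ 37 (n=0 is outside the asked range and is not counted): n = 4, 8, 14, 18, 22, 25, 27, 32, 35; that makes 9.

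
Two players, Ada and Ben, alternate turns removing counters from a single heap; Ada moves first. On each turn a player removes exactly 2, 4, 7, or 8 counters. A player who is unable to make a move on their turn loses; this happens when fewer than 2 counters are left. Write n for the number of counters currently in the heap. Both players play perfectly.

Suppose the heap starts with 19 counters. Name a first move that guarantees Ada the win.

Remove 2, leaving 17.

Compute win/loss labels from the base case upward. A position with no move is L. Any other position is W if it can reach an L in one move, else L.
n=0: no move → L
n=1: no move → L
n=2: W (go to 0, an L position)
n=3: W (go to 1, an L position)
n=4: W (go to 0, an L position)
n=5: W (go to 1, an L position)
n=6: L (options 4(W), 2(W) are all W)
n=7: W (go to 0, an L position)
n=8: W (go to 6, an L position)
n=9: W (go to 1, an L position)
n=10: W (go to 6, an L position)
n=11: L (options 9(W), 7(W), 4(W), 3(W) are all W)
n=12: L (options 10(W), 8(W), 5(W), 4(W) are all W)
n=13: W (go to 11, an L position)
n=14: W (go to 12, an L position)
n=15: W (go to 11, an L position)
n=16: W (go to 12, an L position)
n=17: L (options 15(W), 13(W), 10(W), 9(W) are all W)
n=18: W (go to 11, an L position)
n=19: W (go to 17, an L position)
From 19, the L positions reachable in one move are: 17, 12, 11. Any move reaching one of these is winning.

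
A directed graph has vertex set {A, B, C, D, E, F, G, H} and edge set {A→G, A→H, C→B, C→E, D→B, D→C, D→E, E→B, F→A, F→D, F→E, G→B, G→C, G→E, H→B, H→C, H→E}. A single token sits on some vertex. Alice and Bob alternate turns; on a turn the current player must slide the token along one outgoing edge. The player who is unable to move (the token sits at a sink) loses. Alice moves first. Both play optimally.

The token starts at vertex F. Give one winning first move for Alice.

Build the W/L table. Terminal = L. A non-terminal position is W if it has a move to some L; otherwise it is L.
Every edge goes from a vertex to one that appears earlier in the order B, E, C, G, H, D, A, F, so processing vertices in that order labels each vertex after all of its successors.
B: no outgoing edge → L
E: W (go to B, an L position)
C: W (go to B, an L position)
G: W (go to B, an L position)
H: W (go to B, an L position)
D: W (go to B, an L position)
A: L (options H(W), G(W) are all W)
F: W (go to A, an L position)
From F, the L positions reachable in one move are: A.

Move to A.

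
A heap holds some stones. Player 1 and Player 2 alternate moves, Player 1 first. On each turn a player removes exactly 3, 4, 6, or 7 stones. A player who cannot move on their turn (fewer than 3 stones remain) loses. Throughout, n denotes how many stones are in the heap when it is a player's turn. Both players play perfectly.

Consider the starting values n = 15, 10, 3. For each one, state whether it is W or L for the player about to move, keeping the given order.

15: W, 10: L, 3: W

Compute win/loss labels from the base case upward. A position with no move is L. Any other position is W if it can reach an L in one move, else L.
n=0: no move → L
n=1: no move → L
n=2: no move → L
n=3: reaches L-position 0 → W
n=4: reaches L-position 1 → W
n=5: reaches L-position 2 → W
n=6: reaches L-position 2 → W
n=7: reaches L-position 1 → W
n=8: reaches L-position 2 → W
n=9: reaches L-position 2 → W
n=10: only reaches 7(W), 6(W), 4(W), 3(W), all W → L
n=11: only reaches 8(W), 7(W), 5(W), 4(W), all W → L
n=12: only reaches 9(W), 8(W), 6(W), 5(W), all W → L
n=13: reaches L-position 10 → W
n=14: reaches L-position 11 → W
n=15: reaches L-position 12 → W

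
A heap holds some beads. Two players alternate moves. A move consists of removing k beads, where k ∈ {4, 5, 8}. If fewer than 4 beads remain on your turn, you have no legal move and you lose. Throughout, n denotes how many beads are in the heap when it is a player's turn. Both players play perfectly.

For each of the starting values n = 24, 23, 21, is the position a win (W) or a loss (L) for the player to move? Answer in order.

24: L, 23: W, 21: W

Work bottom-up. With no move the player to move loses. Otherwise the position is W if at least one move leads to an L position for the opponent, and L if every move leads to a W.
n=0: no move → L
n=1: no move → L
n=2: no move → L
n=3: no move → L
n=4: reaches L-position 0 → W
n=5: reaches L-position 1 → W
n=6: reaches L-position 2 → W
n=7: reaches L-position 3 → W
n=8: reaches L-position 3 → W
n=9: reaches L-position 1 → W
n=10: reaches L-position 2 → W
n=11: reaches L-position 3 → W
n=12: only reaches 8(W), 7(W), 4(W), all W → L
n=13: only reaches 9(W), 8(W), 5(W), all W → L
n=14: only reaches 10(W), 9(W), 6(W), all W → L
n=15: only reaches 11(W), 10(W), 7(W), all W → L
n=16: reaches L-position 12 → W
n=17: reaches L-position 13 → W
n=18: reaches L-position 14 → W
n=19: reaches L-position 15 → W
n=20: reaches L-position 15 → W
n=21: reaches L-position 13 → W
n=22: reaches L-position 14 → W
n=23: reaches L-position 15 → W
n=24: only reaches 20(W), 19(W), 16(W), all W → L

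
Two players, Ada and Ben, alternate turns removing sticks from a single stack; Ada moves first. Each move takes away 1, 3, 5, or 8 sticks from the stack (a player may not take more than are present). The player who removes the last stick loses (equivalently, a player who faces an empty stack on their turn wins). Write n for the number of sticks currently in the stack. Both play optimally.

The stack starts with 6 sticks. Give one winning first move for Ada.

Remove 1, leaving 5.

Work bottom-up. With no move the player to move wins. Otherwise the position is W if at least one move leads to an L position for the opponent, and L if every move leads to a W.
n=0: no move; the opponent has just taken the last stick and therefore loses → W
n=1: only reaches 0(W), which is W → L
n=2: reaches L-position 1 → W
n=3: only reaches 2(W), 0(W), all W → L
n=4: reaches L-position 3 → W
n=5: only reaches 4(W), 2(W), 0(W), all W → L
n=6: reaches L-position 5 → W
From 6, the L positions reachable in one move are: 5, 3, 1. Any move reaching one of these is winning.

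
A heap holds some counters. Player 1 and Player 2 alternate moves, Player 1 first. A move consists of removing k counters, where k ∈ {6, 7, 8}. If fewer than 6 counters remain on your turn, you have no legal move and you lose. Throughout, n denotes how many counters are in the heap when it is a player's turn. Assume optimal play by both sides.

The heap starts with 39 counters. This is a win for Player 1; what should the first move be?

Classify positions by backward induction: terminal positions (no move available) are L. From any other position, the mover wins iff some move reaches an L.
n=0: no move → L
n=1: no move → L
n=2: no move → L
n=3: no move → L
n=4: no move → L
n=5: no move → L
n=6: can move to 0, which is L ⇒ W
n=7: can move to 1, which is L ⇒ W
n=8: can move to 2, which is L ⇒ W
n=9: can move to 3, which is L ⇒ W
n=10: can move to 4, which is L ⇒ W
n=11: can move to 5, which is L ⇒ W
n=12: can move to 5, which is L ⇒ W
n=13: can move to 5, which is L ⇒ W
n=14: moves to 8(W), 7(W), 6(W); every one is W ⇒ L
n=15: moves to 9(W), 8(W), 7(W); every one is W ⇒ L
n=16: moves to 10(W), 9(W), 8(W); every one is W ⇒ L
n=17: moves to 11(W), 10(W), 9(W); every one is W ⇒ L
n=18: moves to 12(W), 11(W), 10(W); every one is W ⇒ L
n=19: moves to 13(W), 12(W), 11(W); every one is W ⇒ L
n=20: can move to 14, which is L ⇒ W
n=21: can move to 15, which is L ⇒ W
n=22: can move to 16, which is L ⇒ W
n=23: can move to 17, which is L ⇒ W
n=24: can move to 18, which is L ⇒ W
n=25: can move to 19, which is L ⇒ W
n=26: can move to 19, which is L ⇒ W
n=27: can move to 19, which is L ⇒ W
n=28: moves to 22(W), 21(W), 20(W); every one is W ⇒ L
n=29: moves to 23(W), 22(W), 21(W); every one is W ⇒ L
n=30: moves to 24(W), 23(W), 22(W); every one is W ⇒ L
n=31: moves to 25(W), 24(W), 23(W); every one is W ⇒ L
n=32: moves to 26(W), 25(W), 24(W); every one is W ⇒ L
n=33: moves to 27(W), 26(W), 25(W); every one is W ⇒ L
n=34: can move to 28, which is L ⇒ W
n=35: can move to 29, which is L ⇒ W
n=36: can move to 30, which is L ⇒ W
n=37: can move to 31, which is L ⇒ W
n=38: can move to 32, which is L ⇒ W
n=39: can move to 33, which is L ⇒ W
From 39, the L positions reachable in one move are: 33, 32, 31. Any move reaching one of these is winning.

Remove 6, leaving 33.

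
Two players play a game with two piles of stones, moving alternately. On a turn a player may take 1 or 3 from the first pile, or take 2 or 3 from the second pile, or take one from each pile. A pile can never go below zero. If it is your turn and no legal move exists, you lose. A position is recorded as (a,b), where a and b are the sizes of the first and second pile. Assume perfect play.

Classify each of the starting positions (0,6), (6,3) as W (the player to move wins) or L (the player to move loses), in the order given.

Label each position W (a win for the player to move) or L (a loss). A position with no legal move is L; any other position is W exactly when some move reaches an L, and L when every move reaches a W.
No move ever increases a pile, so every position that can arise here has a ≤ 6 and b ≤ 6; it is enough to label the cells with 0 ≤ a ≤ 6 and 0 ≤ b ≤ 6.
Every move lowers a or b (never raises either), so fill the grid row by row in increasing a, and left to right within a row: each cell's successors are then already labelled.
      b=0  b=1  b=2  b=3  b=4  b=5  b=6
a=0:    L    L    W    W    W    L    L
a=1:    W    W    W    L    L    W    W
a=2:    L    L    W    W    W    W    L
a=3:    W    W    W    L    L    W    W
a=4:    L    L    W    W    W    W    L
a=5:    W    W    W    L    L    W    W
a=6:    L    L    W    W    W    W    L
Cells with no legal move (terminal, hence L): (0,0), (0,1).
The remaining L cells, each justified by listing all of its moves:
(0,5): →(0,3)(W), (0,2)(W) — all W, so L
(0,6): →(0,4)(W), (0,3)(W) — all W, so L
(1,3): →(0,3)(W), (1,1)(W), (1,0)(W), (0,2)(W) — all W, so L
(1,4): →(0,4)(W), (1,2)(W), (1,1)(W), (0,3)(W) — all W, so L
(2,0): →(1,0)(W) only, which is W, so L
(2,1): →(1,1)(W), (1,0)(W) — all W, so L
(2,6): →(1,6)(W), (2,4)(W), (2,3)(W), (1,5)(W) — all W, so L
(3,3): →(2,3)(W), (0,3)(W), (3,1)(W), (3,0)(W), (2,2)(W) — all W, so L
(3,4): →(2,4)(W), (0,4)(W), (3,2)(W), (3,1)(W), (2,3)(W) — all W, so L
(4,0): →(3,0)(W), (1,0)(W) — all W, so L
(4,1): →(3,1)(W), (1,1)(W), (3,0)(W) — all W, so L
(4,6): →(3,6)(W), (1,6)(W), (4,4)(W), (4,3)(W), (3,5)(W) — all W, so L
(5,3): →(4,3)(W), (2,3)(W), (5,1)(W), (5,0)(W), (4,2)(W) — all W, so L
(5,4): →(4,4)(W), (2,4)(W), (5,2)(W), (5,1)(W), (4,3)(W) — all W, so L
(6,0): →(5,0)(W), (3,0)(W) — all W, so L
(6,1): →(5,1)(W), (3,1)(W), (5,0)(W) — all W, so L
(6,6): →(5,6)(W), (3,6)(W), (6,4)(W), (6,3)(W), (5,5)(W) — all W, so L
Every other cell has at least one move into one of the L cells above, so it is W.
(0,6): one of the L cells justified above, so L
(6,3): the move to (5,3) reaches an L cell, so W

(0,6): L, (6,3): W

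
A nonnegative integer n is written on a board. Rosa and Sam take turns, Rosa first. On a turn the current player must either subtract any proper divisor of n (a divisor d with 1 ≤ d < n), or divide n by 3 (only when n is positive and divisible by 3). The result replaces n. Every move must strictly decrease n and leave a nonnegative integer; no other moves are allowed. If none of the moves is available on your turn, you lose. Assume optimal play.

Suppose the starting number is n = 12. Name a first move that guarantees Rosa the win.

Build the W/L table. Terminal = L. A non-terminal position is W if it has a move to some L; otherwise it is L.
n=0: no move → L
n=1: no move → L
n=2: reaches L-position 1 → W
n=3: reaches L-position 1 → W
n=4: only reaches 2(W), 3(W), all W → L
n=5: reaches L-position 4 → W
n=6: reaches L-position 4 → W
n=7: only reaches 6(W), which is W → L
n=8: reaches L-position 4 → W
n=9: only reaches 3(W), 6(W), 8(W), all W → L
n=10: reaches L-position 9 → W
n=11: only reaches 10(W), which is W → L
n=12: reaches L-position 4 → W
From 12, the L positions reachable in one move are: 4, 9, 11. Any move reaching one of these is winning.

Move to 4.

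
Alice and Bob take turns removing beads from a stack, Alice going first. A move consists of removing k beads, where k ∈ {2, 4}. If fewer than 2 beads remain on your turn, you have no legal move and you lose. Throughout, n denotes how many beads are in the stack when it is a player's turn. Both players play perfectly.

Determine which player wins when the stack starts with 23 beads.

Compute win/loss labels from the base case upward. A position with no move is L. Any other position is W if it can reach an L in one move, else L.
n=0: no move → L
n=1: no move → L
n=2: W (go to 0, an L position)
n=3: W (go to 1, an L position)
n=4: W (go to 0, an L position)
n=5: W (go to 1, an L position)
n=6: L (options 4(W), 2(W) are all W)
n=7: L (options 5(W), 3(W) are all W)
n=8: W (go to 6, an L position)
n=9: W (go to 7, an L position)
n=10: W (go to 6, an L position)
n=11: W (go to 7, an L position)
n=12: L (options 10(W), 8(W) are all W)
n=13: L (options 11(W), 9(W) are all W)
n=14: W (go to 12, an L position)
n=15: W (go to 13, an L position)
n=16: W (go to 12, an L position)
n=17: W (go to 13, an L position)
n=18: L (options 16(W), 14(W) are all W)
n=19: L (options 17(W), 15(W) are all W)
n=20: W (go to 18, an L position)
n=21: W (go to 19, an L position)
n=22: W (go to 18, an L position)
n=23: W (go to 19, an L position)
The starting position 23 is W: Alice should remove 4, leaving 19, handing over an L position.

Alice wins.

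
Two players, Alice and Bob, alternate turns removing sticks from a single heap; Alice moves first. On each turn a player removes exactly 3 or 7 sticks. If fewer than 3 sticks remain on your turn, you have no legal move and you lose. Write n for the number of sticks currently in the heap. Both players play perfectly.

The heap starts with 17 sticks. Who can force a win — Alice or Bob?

Label each position W (a win for the player to move) or L (a loss). A position with no legal move is L; any other position is W exactly when some move reaches an L, and L when every move reaches a W.
n=0: no move → L
n=1: no move → L
n=2: no move → L
n=3: →0(L), so W
n=4: →1(L), so W
n=5: →2(L), so W
n=6: →3(W) only, which is W, so L
n=7: →0(L), so W
n=8: →1(L), so W
n=9: →6(L), so W
n=10: →7(W), 3(W) — all W, so L
n=11: →8(W), 4(W) — all W, so L
n=12: →9(W), 5(W) — all W, so L
n=13: →10(L), so W
n=14: →11(L), so W
n=15: →12(L), so W
n=16: →13(W), 9(W) — all W, so L
n=17: →10(L), so W
The starting position 17 is W: Alice should remove 7, leaving 10, handing over an L position.

Alice wins.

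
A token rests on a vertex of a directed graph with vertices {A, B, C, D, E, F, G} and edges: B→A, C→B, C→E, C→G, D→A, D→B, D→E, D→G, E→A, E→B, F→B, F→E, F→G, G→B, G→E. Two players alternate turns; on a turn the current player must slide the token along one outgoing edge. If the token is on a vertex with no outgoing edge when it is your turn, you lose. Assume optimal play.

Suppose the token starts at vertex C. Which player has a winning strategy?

Classify positions by backward induction: terminal positions (no move available) are L. From any other position, the mover wins iff some move reaches an L.
Every edge goes from a vertex to one that appears earlier in the order A, B, E, G, C, F, D, so processing vertices in that order labels each vertex after all of its successors.
A: no outgoing edge → L
B: W (go to A, an L position)
E: W (go to A, an L position)
G: L (options E(W), B(W) are all W)
C: W (go to G, an L position)
F: W (go to G, an L position)
D: W (go to G, an L position)
The starting position C is W: the player to move should move to G, handing over an L position.

The first player wins.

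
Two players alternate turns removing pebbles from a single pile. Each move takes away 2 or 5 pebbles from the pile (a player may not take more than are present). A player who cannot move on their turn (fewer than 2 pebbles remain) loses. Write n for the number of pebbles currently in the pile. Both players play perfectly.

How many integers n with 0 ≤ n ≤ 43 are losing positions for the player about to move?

Label each position W (a win for the player to move) or L (a loss). A position with no legal move is L; any other position is W exactly when some move reaches an L, and L when every move reaches a W.
n=0: no move → L
n=1: no move → L
n=2: can move to 0, which is L ⇒ W
n=3: can move to 1, which is L ⇒ W
n=4: the only move is to 2(W), a W ⇒ L
n=5: can move to 0, which is L ⇒ W
n=6: can move to 4, which is L ⇒ W
n=7: moves to 5(W), 2(W); every one is W ⇒ L
n=8: moves to 6(W), 3(W); every one is W ⇒ L
n=9: can move to 7, which is L ⇒ W
n=10: can move to 8, which is L ⇒ W
n=11: moves to 9(W), 6(W); every one is W ⇒ L
n=12: can move to 7, which is L ⇒ W
n=13: can move to 11, which is L ⇒ W
n=14: moves to 12(W), 9(W); every one is W ⇒ L
n=15: moves to 13(W), 10(W); every one is W ⇒ L
n=16: can move to 14, which is L ⇒ W
n=17: can move to 15, which is L ⇒ W
n=18: moves to 16(W), 13(W); every one is W ⇒ L
n=19: can move to 14, which is L ⇒ W
n=20: can move to 18, which is L ⇒ W
n=21: moves to 19(W), 16(W); every one is W ⇒ L
n=22: moves to 20(W), 17(W); every one is W ⇒ L
n=23: can move to 21, which is L ⇒ W
n=24: can move to 22, which is L ⇒ W
n=25: moves to 23(W), 20(W); every one is W ⇒ L
n=26: can move to 21, which is L ⇒ W
n=27: can move to 25, which is L ⇒ W
n=28: moves to 26(W), 23(W); every one is W ⇒ L
n=29: moves to 27(W), 24(W); every one is W ⇒ L
n=30: can move to 28, which is L ⇒ W
n=31: can move to 29, which is L ⇒ W
n=32: moves to 30(W), 27(W); every one is W ⇒ L
n=33: can move to 28, which is L ⇒ W
n=34: can move to 32, which is L ⇒ W
n=35: moves to 33(W), 30(W); every one is W ⇒ L
n=36: moves to 34(W), 31(W); every one is W ⇒ L
n=37: can move to 35, which is L ⇒ W
n=38: can move to 36, which is L ⇒ W
n=39: moves to 37(W), 34(W); every one is W ⇒ L
n=40: can move to 35, which is L ⇒ W
n=41: can move to 39, which is L ⇒ W
n=42: moves to 40(W), 37(W); every one is W ⇒ L
n=43: moves to 41(W), 38(W); every one is W ⇒ L
L entries with 0 ≤ n ≤ 43: n = 0, 1, 4, 7, 8, 11, 14, 15, 18, 21, 22, 25, 28, 29, 32, 35, 36, 39, 42, 43; that makes 20.

20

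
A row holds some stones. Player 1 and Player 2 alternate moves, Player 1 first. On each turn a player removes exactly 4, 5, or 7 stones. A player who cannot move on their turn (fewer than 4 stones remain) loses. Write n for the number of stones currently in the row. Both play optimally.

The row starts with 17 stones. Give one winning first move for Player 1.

Remove 4, leaving 13.

Positions with no move are L. A position that does have a move is losing for the player to move precisely when every available move leads to a winning position for the opponent. Fill in the labels:
n=0: no move → L
n=1: no move → L
n=2: no move → L
n=3: no move → L
n=4: can move to 0, which is L ⇒ W
n=5: can move to 1, which is L ⇒ W
n=6: can move to 2, which is L ⇒ W
n=7: can move to 3, which is L ⇒ W
n=8: can move to 3, which is L ⇒ W
n=9: can move to 2, which is L ⇒ W
n=10: can move to 3, which is L ⇒ W
n=11: moves to 7(W), 6(W), 4(W); every one is W ⇒ L
n=12: moves to 8(W), 7(W), 5(W); every one is W ⇒ L
n=13: moves to 9(W), 8(W), 6(W); every one is W ⇒ L
n=14: moves to 10(W), 9(W), 7(W); every one is W ⇒ L
n=15: can move to 11, which is L ⇒ W
n=16: can move to 12, which is L ⇒ W
n=17: can move to 13, which is L ⇒ W
From 17, the L positions reachable in one move are: 13, 12. Any move reaching one of these is winning.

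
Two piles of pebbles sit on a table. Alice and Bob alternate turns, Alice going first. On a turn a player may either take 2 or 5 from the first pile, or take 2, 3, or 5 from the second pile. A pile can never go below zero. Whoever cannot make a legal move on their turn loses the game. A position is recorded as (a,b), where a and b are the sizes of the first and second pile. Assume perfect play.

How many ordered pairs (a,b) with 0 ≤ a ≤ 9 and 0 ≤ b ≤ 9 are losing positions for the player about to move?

34

Use the standard recursion: the mover loses at a terminal position; elsewhere, the mover wins exactly when some move hands the opponent an L position.
Every move lowers a or b (never raises either), so fill the grid row by row in increasing a, and left to right within a row: each cell's successors are then already labelled.
      b=0  b=1  b=2  b=3  b=4  b=5  b=6  b=7  b=8  b=9
a=0:    L    L    W    W    W    W    W    L    L    W
a=1:    L    L    W    W    W    W    W    L    L    W
a=2:    W    W    L    L    W    W    W    W    W    L
a=3:    W    W    L    L    W    W    W    W    W    L
a=4:    L    L    W    W    W    W    W    L    L    W
a=5:    W    W    W    W    L    L    W    W    W    W
a=6:    W    W    L    L    W    W    W    W    W    L
a=7:    L    L    W    W    W    W    W    L    L    W
a=8:    L    L    W    W    W    W    W    L    L    W
a=9:    W    W    L    L    W    W    W    W    W    L
Cells with no legal move (terminal, hence L): (0,0), (0,1), (1,0), (1,1).
The remaining L cells, each justified by listing all of its moves:
(0,7): →(0,5)(W), (0,4)(W), (0,2)(W) — all W, so L
(0,8): →(0,6)(W), (0,5)(W), (0,3)(W) — all W, so L
(1,7): →(1,5)(W), (1,4)(W), (1,2)(W) — all W, so L
(1,8): →(1,6)(W), (1,5)(W), (1,3)(W) — all W, so L
(2,2): →(0,2)(W), (2,0)(W) — all W, so L
(2,3): →(0,3)(W), (2,1)(W), (2,0)(W) — all W, so L
(2,9): →(0,9)(W), (2,7)(W), (2,6)(W), (2,4)(W) — all W, so L
(3,2): →(1,2)(W), (3,0)(W) — all W, so L
(3,3): →(1,3)(W), (3,1)(W), (3,0)(W) — all W, so L
(3,9): →(1,9)(W), (3,7)(W), (3,6)(W), (3,4)(W) — all W, so L
(4,0): →(2,0)(W) only, which is W, so L
(4,1): →(2,1)(W) only, which is W, so L
(4,7): →(2,7)(W), (4,5)(W), (4,4)(W), (4,2)(W) — all W, so L
(4,8): →(2,8)(W), (4,6)(W), (4,5)(W), (4,3)(W) — all W, so L
(5,4): →(3,4)(W), (0,4)(W), (5,2)(W), (5,1)(W) — all W, so L
(5,5): →(3,5)(W), (0,5)(W), (5,3)(W), (5,2)(W), (5,0)(W) — all W, so L
(6,2): →(4,2)(W), (1,2)(W), (6,0)(W) — all W, so L
(6,3): →(4,3)(W), (1,3)(W), (6,1)(W), (6,0)(W) — all W, so L
(6,9): →(4,9)(W), (1,9)(W), (6,7)(W), (6,6)(W), (6,4)(W) — all W, so L
(7,0): →(5,0)(W), (2,0)(W) — all W, so L
(7,1): →(5,1)(W), (2,1)(W) — all W, so L
(7,7): →(5,7)(W), (2,7)(W), (7,5)(W), (7,4)(W), (7,2)(W) — all W, so L
(7,8): →(5,8)(W), (2,8)(W), (7,6)(W), (7,5)(W), (7,3)(W) — all W, so L
(8,0): →(6,0)(W), (3,0)(W) — all W, so L
(8,1): →(6,1)(W), (3,1)(W) — all W, so L
(8,7): →(6,7)(W), (3,7)(W), (8,5)(W), (8,4)(W), (8,2)(W) — all W, so L
(8,8): →(6,8)(W), (3,8)(W), (8,6)(W), (8,5)(W), (8,3)(W) — all W, so L
(9,2): →(7,2)(W), (4,2)(W), (9,0)(W) — all W, so L
(9,3): →(7,3)(W), (4,3)(W), (9,1)(W), (9,0)(W) — all W, so L
(9,9): →(7,9)(W), (4,9)(W), (9,7)(W), (9,6)(W), (9,4)(W) — all W, so L
Every other cell has at least one move into one of the L cells above, so it is W.
L cells per row: a=0: 4, a=1: 4, a=2: 3, a=3: 3, a=4: 4, a=5: 2, a=6: 3, a=7: 4, a=8: 4, a=9: 3; total 34.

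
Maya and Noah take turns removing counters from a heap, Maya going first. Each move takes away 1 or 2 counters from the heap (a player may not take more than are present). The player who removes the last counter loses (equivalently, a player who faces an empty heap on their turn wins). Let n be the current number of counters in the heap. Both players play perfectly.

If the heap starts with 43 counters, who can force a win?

Work bottom-up. With no move the player to move wins. Otherwise the position is W if at least one move leads to an L position for the opponent, and L if every move leads to a W.
n=0: no move; the opponent has just taken the last counter and therefore loses → W
n=1: only reaches 0(W), which is W → L
n=2: reaches L-position 1 → W
n=3: reaches L-position 1 → W
n=4: only reaches 3(W), 2(W), all W → L
n=5: reaches L-position 4 → W
n=6: reaches L-position 4 → W
n=7: only reaches 6(W), 5(W), all W → L
n=8: reaches L-position 7 → W
n=9: reaches L-position 7 → W
n=10: only reaches 9(W), 8(W), all W → L
n=11: reaches L-position 10 → W
n=12: reaches L-position 10 → W
n=13: only reaches 12(W), 11(W), all W → L
n=14: reaches L-position 13 → W
n=15: reaches L-position 13 → W
n=16: only reaches 15(W), 14(W), all W → L
n=17: reaches L-position 16 → W
n=18: reaches L-position 16 → W
n=19: only reaches 18(W), 17(W), all W → L
n=20: reaches L-position 19 → W
n=21: reaches L-position 19 → W
n=22: only reaches 21(W), 20(W), all W → L
n=23: reaches L-position 22 → W
n=24: reaches L-position 22 → W
n=25: only reaches 24(W), 23(W), all W → L
n=26: reaches L-position 25 → W
n=27: reaches L-position 25 → W
n=28: only reaches 27(W), 26(W), all W → L
n=29: reaches L-position 28 → W
n=30: reaches L-position 28 → W
n=31: only reaches 30(W), 29(W), all W → L
n=32: reaches L-position 31 → W
n=33: reaches L-position 31 → W
n=34: only reaches 33(W), 32(W), all W → L
n=35: reaches L-position 34 → W
n=36: reaches L-position 34 → W
n=37: only reaches 36(W), 35(W), all W → L
n=38: reaches L-position 37 → W
n=39: reaches L-position 37 → W
n=40: only reaches 39(W), 38(W), all W → L
n=41: reaches L-position 40 → W
n=42: reaches L-position 40 → W
n=43: only reaches 42(W), 41(W), all W → L
The starting position 43 is L: whatever Maya does, the opponent receives a W position.

Noah wins.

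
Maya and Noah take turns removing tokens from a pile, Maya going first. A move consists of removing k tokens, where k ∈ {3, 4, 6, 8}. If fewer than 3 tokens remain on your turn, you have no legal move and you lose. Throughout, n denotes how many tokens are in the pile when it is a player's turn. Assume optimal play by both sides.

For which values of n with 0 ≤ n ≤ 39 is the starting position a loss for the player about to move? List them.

0, 1, 2, 11, 12, 13, 22, 23, 24, 33, 34, 35

Build the W/L table. Terminal = L. A non-terminal position is W if it has a move to some L; otherwise it is L.
n=0: no move → L
n=1: no move → L
n=2: no move → L
n=3: →0(L), so W
n=4: →1(L), so W
n=5: →2(L), so W
n=6: →2(L), so W
n=7: →1(L), so W
n=8: →2(L), so W
n=9: →1(L), so W
n=10: →2(L), so W
n=11: →8(W), 7(W), 5(W), 3(W) — all W, so L
n=12: →9(W), 8(W), 6(W), 4(W) — all W, so L
n=13: →10(W), 9(W), 7(W), 5(W) — all W, so L
n=14: →11(L), so W
n=15: →12(L), so W
n=16: →13(L), so W
n=17: →13(L), so W
n=18: →12(L), so W
n=19: →13(L), so W
n=20: →12(L), so W
n=21: →13(L), so W
n=22: →19(W), 18(W), 16(W), 14(W) — all W, so L
n=23: →20(W), 19(W), 17(W), 15(W) — all W, so L
n=24: →21(W), 20(W), 18(W), 16(W) — all W, so L
n=25: →22(L), so W
n=26: →23(L), so W
n=27: →24(L), so W
n=28: →24(L), so W
n=29: →23(L), so W
n=30: →24(L), so W
n=31: →23(L), so W
n=32: →24(L), so W
n=33: →30(W), 29(W), 27(W), 25(W) — all W, so L
n=34: →31(W), 30(W), 28(W), 26(W) — all W, so L
n=35: →32(W), 31(W), 29(W), 27(W) — all W, so L
n=36: →33(L), so W
n=37: →34(L), so W
n=38: →35(L), so W
n=39: →35(L), so W
Reading off the rows marked L gives the requested list; there are 12 such values of n.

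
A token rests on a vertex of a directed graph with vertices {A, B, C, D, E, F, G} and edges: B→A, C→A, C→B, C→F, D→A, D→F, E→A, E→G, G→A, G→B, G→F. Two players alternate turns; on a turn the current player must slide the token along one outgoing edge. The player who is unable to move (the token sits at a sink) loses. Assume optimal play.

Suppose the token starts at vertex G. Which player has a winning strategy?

The first player wins.

Compute win/loss labels from the base case upward. A position with no move is L. Any other position is W if it can reach an L in one move, else L.
Every edge goes from a vertex to one that appears earlier in the order A, F, B, G, C, D, E, so processing vertices in that order labels each vertex after all of its successors.
A: no outgoing edge → L
F: no outgoing edge → L
B: reaches L-position A → W
G: reaches L-position F → W
C: reaches L-position F → W
D: reaches L-position F → W
E: reaches L-position A → W
The starting position G is W: the player to move should move to F, handing over an L position.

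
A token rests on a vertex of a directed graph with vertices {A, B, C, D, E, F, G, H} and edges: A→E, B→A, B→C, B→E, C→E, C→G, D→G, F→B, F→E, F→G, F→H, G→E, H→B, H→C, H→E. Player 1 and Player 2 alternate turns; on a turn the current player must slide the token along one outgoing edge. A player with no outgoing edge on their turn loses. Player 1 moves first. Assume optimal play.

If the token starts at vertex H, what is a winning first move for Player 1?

Work bottom-up. With no move the player to move loses. Otherwise the position is W if at least one move leads to an L position for the opponent, and L if every move leads to a W.
Every edge goes from a vertex to one that appears earlier in the order E, G, C, A, B, D, H, F, so processing vertices in that order labels each vertex after all of its successors.
E: no outgoing edge → L
G: can move to E, which is L ⇒ W
C: can move to E, which is L ⇒ W
A: can move to E, which is L ⇒ W
B: can move to E, which is L ⇒ W
D: the only move is to G(W), a W ⇒ L
H: can move to E, which is L ⇒ W
F: can move to E, which is L ⇒ W
From H, the L positions reachable in one move are: E.

Move to E.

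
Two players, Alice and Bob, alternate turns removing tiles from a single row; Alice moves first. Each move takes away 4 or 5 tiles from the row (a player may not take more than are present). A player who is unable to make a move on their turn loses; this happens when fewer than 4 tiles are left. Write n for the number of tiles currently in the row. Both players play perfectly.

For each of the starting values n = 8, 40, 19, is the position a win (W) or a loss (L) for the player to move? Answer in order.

Work bottom-up. With no move the player to move loses. Otherwise the position is W if at least one move leads to an L position for the opponent, and L if every move leads to a W.
n=0: no move → L
n=1: no move → L
n=2: no move → L
n=3: no move → L
n=4: can move to 0, which is L ⇒ W
n=5: can move to 1, which is L ⇒ W
n=6: can move to 2, which is L ⇒ W
n=7: can move to 3, which is L ⇒ W
n=8: can move to 3, which is L ⇒ W
n=9: moves to 5(W), 4(W); every one is W ⇒ L
n=10: moves to 6(W), 5(W); every one is W ⇒ L
n=11: moves to 7(W), 6(W); every one is W ⇒ L
n=12: moves to 8(W), 7(W); every one is W ⇒ L
n=13: can move to 9, which is L ⇒ W
n=14: can move to 10, which is L ⇒ W
n=15: can move to 11, which is L ⇒ W
n=16: can move to 12, which is L ⇒ W
n=17: can move to 12, which is L ⇒ W
n=18: moves to 14(W), 13(W); every one is W ⇒ L
n=19: moves to 15(W), 14(W); every one is W ⇒ L
n=20: moves to 16(W), 15(W); every one is W ⇒ L
n=21: moves to 17(W), 16(W); every one is W ⇒ L
n=22: can move to 18, which is L ⇒ W
n=23: can move to 19, which is L ⇒ W
n=24: can move to 20, which is L ⇒ W
n=25: can move to 21, which is L ⇒ W
n=26: can move to 21, which is L ⇒ W
n=27: moves to 23(W), 22(W); every one is W ⇒ L
n=28: moves to 24(W), 23(W); every one is W ⇒ L
n=29: moves to 25(W), 24(W); every one is W ⇒ L
n=30: moves to 26(W), 25(W); every one is W ⇒ L
n=31: can move to 27, which is L ⇒ W
n=32: can move to 28, which is L ⇒ W
n=33: can move to 29, which is L ⇒ W
n=34: can move to 30, which is L ⇒ W
n=35: can move to 30, which is L ⇒ W
n=36: moves to 32(W), 31(W); every one is W ⇒ L
n=37: moves to 33(W), 32(W); every one is W ⇒ L
n=38: moves to 34(W), 33(W); every one is W ⇒ L
n=39: moves to 35(W), 34(W); every one is W ⇒ L
n=40: can move to 36, which is L ⇒ W

8: W, 40: W, 19: L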